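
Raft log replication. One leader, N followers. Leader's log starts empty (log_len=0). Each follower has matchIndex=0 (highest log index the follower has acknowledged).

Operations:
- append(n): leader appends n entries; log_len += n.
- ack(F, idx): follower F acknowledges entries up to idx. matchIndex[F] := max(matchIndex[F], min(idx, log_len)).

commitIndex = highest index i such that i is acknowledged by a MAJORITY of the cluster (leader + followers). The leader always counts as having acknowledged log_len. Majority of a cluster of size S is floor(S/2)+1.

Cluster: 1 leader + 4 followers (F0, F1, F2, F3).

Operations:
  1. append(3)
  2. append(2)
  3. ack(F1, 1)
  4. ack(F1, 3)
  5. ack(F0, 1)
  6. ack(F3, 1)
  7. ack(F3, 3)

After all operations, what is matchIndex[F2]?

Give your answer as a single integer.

Answer: 0

Derivation:
Op 1: append 3 -> log_len=3
Op 2: append 2 -> log_len=5
Op 3: F1 acks idx 1 -> match: F0=0 F1=1 F2=0 F3=0; commitIndex=0
Op 4: F1 acks idx 3 -> match: F0=0 F1=3 F2=0 F3=0; commitIndex=0
Op 5: F0 acks idx 1 -> match: F0=1 F1=3 F2=0 F3=0; commitIndex=1
Op 6: F3 acks idx 1 -> match: F0=1 F1=3 F2=0 F3=1; commitIndex=1
Op 7: F3 acks idx 3 -> match: F0=1 F1=3 F2=0 F3=3; commitIndex=3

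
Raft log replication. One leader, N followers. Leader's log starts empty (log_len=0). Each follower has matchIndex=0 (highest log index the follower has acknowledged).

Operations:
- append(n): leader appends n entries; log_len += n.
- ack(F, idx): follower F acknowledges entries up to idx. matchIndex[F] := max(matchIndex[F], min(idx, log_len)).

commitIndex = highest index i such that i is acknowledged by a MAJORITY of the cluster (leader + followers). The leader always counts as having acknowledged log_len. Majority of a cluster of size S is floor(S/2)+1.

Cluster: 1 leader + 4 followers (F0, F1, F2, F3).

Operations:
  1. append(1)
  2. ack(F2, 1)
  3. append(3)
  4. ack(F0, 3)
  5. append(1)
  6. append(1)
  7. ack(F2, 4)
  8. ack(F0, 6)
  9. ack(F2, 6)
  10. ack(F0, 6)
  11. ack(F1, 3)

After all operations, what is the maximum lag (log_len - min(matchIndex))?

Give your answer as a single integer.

Op 1: append 1 -> log_len=1
Op 2: F2 acks idx 1 -> match: F0=0 F1=0 F2=1 F3=0; commitIndex=0
Op 3: append 3 -> log_len=4
Op 4: F0 acks idx 3 -> match: F0=3 F1=0 F2=1 F3=0; commitIndex=1
Op 5: append 1 -> log_len=5
Op 6: append 1 -> log_len=6
Op 7: F2 acks idx 4 -> match: F0=3 F1=0 F2=4 F3=0; commitIndex=3
Op 8: F0 acks idx 6 -> match: F0=6 F1=0 F2=4 F3=0; commitIndex=4
Op 9: F2 acks idx 6 -> match: F0=6 F1=0 F2=6 F3=0; commitIndex=6
Op 10: F0 acks idx 6 -> match: F0=6 F1=0 F2=6 F3=0; commitIndex=6
Op 11: F1 acks idx 3 -> match: F0=6 F1=3 F2=6 F3=0; commitIndex=6

Answer: 6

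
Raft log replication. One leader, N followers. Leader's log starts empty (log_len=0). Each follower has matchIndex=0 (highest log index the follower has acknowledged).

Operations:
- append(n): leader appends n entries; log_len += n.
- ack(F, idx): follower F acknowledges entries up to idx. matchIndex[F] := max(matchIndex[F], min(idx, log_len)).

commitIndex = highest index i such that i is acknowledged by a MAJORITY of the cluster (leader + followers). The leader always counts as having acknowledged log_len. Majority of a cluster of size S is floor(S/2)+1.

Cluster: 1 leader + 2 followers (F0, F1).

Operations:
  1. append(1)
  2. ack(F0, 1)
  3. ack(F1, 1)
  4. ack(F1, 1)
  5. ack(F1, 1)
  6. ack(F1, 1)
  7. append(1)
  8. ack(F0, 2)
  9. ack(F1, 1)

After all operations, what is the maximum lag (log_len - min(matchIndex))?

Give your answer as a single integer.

Answer: 1

Derivation:
Op 1: append 1 -> log_len=1
Op 2: F0 acks idx 1 -> match: F0=1 F1=0; commitIndex=1
Op 3: F1 acks idx 1 -> match: F0=1 F1=1; commitIndex=1
Op 4: F1 acks idx 1 -> match: F0=1 F1=1; commitIndex=1
Op 5: F1 acks idx 1 -> match: F0=1 F1=1; commitIndex=1
Op 6: F1 acks idx 1 -> match: F0=1 F1=1; commitIndex=1
Op 7: append 1 -> log_len=2
Op 8: F0 acks idx 2 -> match: F0=2 F1=1; commitIndex=2
Op 9: F1 acks idx 1 -> match: F0=2 F1=1; commitIndex=2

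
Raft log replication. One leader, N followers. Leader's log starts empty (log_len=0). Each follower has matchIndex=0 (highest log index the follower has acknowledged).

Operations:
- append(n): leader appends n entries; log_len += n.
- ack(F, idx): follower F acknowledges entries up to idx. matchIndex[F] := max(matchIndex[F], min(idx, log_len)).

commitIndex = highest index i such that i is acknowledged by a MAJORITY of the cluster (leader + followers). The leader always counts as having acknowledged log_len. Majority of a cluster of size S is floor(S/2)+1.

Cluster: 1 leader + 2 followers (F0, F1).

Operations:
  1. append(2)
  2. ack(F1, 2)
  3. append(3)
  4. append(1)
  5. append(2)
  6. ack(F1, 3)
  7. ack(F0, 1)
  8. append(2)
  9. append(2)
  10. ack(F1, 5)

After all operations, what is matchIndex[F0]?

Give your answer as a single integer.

Answer: 1

Derivation:
Op 1: append 2 -> log_len=2
Op 2: F1 acks idx 2 -> match: F0=0 F1=2; commitIndex=2
Op 3: append 3 -> log_len=5
Op 4: append 1 -> log_len=6
Op 5: append 2 -> log_len=8
Op 6: F1 acks idx 3 -> match: F0=0 F1=3; commitIndex=3
Op 7: F0 acks idx 1 -> match: F0=1 F1=3; commitIndex=3
Op 8: append 2 -> log_len=10
Op 9: append 2 -> log_len=12
Op 10: F1 acks idx 5 -> match: F0=1 F1=5; commitIndex=5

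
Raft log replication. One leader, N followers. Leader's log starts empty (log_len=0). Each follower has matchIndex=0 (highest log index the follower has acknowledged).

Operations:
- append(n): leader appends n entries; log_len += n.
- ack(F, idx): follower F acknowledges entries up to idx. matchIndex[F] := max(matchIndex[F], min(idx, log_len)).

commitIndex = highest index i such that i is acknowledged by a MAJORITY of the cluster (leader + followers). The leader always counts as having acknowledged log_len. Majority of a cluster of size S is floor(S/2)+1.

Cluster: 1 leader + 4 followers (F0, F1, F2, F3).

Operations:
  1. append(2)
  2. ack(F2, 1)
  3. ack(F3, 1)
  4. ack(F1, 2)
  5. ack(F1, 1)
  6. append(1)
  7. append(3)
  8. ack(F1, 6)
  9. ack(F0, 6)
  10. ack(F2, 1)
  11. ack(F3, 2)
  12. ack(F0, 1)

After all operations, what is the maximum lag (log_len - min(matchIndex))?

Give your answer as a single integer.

Answer: 5

Derivation:
Op 1: append 2 -> log_len=2
Op 2: F2 acks idx 1 -> match: F0=0 F1=0 F2=1 F3=0; commitIndex=0
Op 3: F3 acks idx 1 -> match: F0=0 F1=0 F2=1 F3=1; commitIndex=1
Op 4: F1 acks idx 2 -> match: F0=0 F1=2 F2=1 F3=1; commitIndex=1
Op 5: F1 acks idx 1 -> match: F0=0 F1=2 F2=1 F3=1; commitIndex=1
Op 6: append 1 -> log_len=3
Op 7: append 3 -> log_len=6
Op 8: F1 acks idx 6 -> match: F0=0 F1=6 F2=1 F3=1; commitIndex=1
Op 9: F0 acks idx 6 -> match: F0=6 F1=6 F2=1 F3=1; commitIndex=6
Op 10: F2 acks idx 1 -> match: F0=6 F1=6 F2=1 F3=1; commitIndex=6
Op 11: F3 acks idx 2 -> match: F0=6 F1=6 F2=1 F3=2; commitIndex=6
Op 12: F0 acks idx 1 -> match: F0=6 F1=6 F2=1 F3=2; commitIndex=6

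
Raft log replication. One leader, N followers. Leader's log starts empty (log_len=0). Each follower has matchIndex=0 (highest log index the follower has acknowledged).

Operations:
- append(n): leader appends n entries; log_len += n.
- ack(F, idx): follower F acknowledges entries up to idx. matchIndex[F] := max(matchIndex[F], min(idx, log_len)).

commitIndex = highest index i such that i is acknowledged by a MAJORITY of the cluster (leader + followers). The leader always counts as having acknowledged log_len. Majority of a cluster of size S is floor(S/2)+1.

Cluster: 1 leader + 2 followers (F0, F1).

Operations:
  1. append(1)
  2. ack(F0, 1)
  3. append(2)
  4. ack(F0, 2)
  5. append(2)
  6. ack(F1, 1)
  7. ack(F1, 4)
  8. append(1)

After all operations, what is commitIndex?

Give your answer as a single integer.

Op 1: append 1 -> log_len=1
Op 2: F0 acks idx 1 -> match: F0=1 F1=0; commitIndex=1
Op 3: append 2 -> log_len=3
Op 4: F0 acks idx 2 -> match: F0=2 F1=0; commitIndex=2
Op 5: append 2 -> log_len=5
Op 6: F1 acks idx 1 -> match: F0=2 F1=1; commitIndex=2
Op 7: F1 acks idx 4 -> match: F0=2 F1=4; commitIndex=4
Op 8: append 1 -> log_len=6

Answer: 4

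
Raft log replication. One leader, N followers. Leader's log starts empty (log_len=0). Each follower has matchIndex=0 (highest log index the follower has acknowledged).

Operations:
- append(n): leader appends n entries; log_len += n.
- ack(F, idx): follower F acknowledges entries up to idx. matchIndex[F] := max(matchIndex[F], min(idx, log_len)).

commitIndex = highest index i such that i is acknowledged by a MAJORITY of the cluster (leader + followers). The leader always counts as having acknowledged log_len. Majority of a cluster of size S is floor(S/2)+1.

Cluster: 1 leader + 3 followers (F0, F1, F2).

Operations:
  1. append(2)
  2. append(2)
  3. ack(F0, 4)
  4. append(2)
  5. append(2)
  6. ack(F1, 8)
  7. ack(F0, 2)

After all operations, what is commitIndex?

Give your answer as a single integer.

Op 1: append 2 -> log_len=2
Op 2: append 2 -> log_len=4
Op 3: F0 acks idx 4 -> match: F0=4 F1=0 F2=0; commitIndex=0
Op 4: append 2 -> log_len=6
Op 5: append 2 -> log_len=8
Op 6: F1 acks idx 8 -> match: F0=4 F1=8 F2=0; commitIndex=4
Op 7: F0 acks idx 2 -> match: F0=4 F1=8 F2=0; commitIndex=4

Answer: 4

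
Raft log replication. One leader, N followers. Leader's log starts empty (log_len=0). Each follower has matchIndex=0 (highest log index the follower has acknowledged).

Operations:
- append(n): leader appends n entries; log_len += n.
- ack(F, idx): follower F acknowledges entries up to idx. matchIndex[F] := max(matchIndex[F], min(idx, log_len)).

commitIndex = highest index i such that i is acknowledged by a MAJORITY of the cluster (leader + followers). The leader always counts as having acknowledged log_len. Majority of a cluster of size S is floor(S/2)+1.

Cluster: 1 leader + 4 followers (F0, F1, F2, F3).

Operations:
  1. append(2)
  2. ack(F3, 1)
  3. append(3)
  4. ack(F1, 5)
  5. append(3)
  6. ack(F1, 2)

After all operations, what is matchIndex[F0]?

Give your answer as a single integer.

Answer: 0

Derivation:
Op 1: append 2 -> log_len=2
Op 2: F3 acks idx 1 -> match: F0=0 F1=0 F2=0 F3=1; commitIndex=0
Op 3: append 3 -> log_len=5
Op 4: F1 acks idx 5 -> match: F0=0 F1=5 F2=0 F3=1; commitIndex=1
Op 5: append 3 -> log_len=8
Op 6: F1 acks idx 2 -> match: F0=0 F1=5 F2=0 F3=1; commitIndex=1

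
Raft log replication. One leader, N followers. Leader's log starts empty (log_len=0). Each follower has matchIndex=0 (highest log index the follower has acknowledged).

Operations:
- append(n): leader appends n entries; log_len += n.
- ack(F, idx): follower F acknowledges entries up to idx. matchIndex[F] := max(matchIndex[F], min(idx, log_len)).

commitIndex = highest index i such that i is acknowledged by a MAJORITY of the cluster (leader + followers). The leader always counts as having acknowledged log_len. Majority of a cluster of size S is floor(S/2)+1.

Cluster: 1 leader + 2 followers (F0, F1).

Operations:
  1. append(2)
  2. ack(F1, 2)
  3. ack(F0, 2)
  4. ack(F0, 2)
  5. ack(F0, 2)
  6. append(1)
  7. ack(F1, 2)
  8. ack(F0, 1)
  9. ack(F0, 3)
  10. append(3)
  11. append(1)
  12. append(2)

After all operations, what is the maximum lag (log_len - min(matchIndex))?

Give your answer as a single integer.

Op 1: append 2 -> log_len=2
Op 2: F1 acks idx 2 -> match: F0=0 F1=2; commitIndex=2
Op 3: F0 acks idx 2 -> match: F0=2 F1=2; commitIndex=2
Op 4: F0 acks idx 2 -> match: F0=2 F1=2; commitIndex=2
Op 5: F0 acks idx 2 -> match: F0=2 F1=2; commitIndex=2
Op 6: append 1 -> log_len=3
Op 7: F1 acks idx 2 -> match: F0=2 F1=2; commitIndex=2
Op 8: F0 acks idx 1 -> match: F0=2 F1=2; commitIndex=2
Op 9: F0 acks idx 3 -> match: F0=3 F1=2; commitIndex=3
Op 10: append 3 -> log_len=6
Op 11: append 1 -> log_len=7
Op 12: append 2 -> log_len=9

Answer: 7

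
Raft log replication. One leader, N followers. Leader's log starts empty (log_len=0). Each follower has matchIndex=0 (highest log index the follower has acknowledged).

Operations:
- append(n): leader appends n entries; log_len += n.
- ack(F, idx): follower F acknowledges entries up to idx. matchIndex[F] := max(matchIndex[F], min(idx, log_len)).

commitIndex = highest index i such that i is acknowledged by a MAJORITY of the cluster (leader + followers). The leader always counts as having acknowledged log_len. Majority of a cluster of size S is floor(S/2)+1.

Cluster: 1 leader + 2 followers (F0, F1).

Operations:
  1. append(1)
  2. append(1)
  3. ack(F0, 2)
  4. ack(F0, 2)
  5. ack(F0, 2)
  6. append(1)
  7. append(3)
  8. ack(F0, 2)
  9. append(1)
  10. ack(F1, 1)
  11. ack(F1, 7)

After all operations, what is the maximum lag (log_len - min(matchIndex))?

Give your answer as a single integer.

Answer: 5

Derivation:
Op 1: append 1 -> log_len=1
Op 2: append 1 -> log_len=2
Op 3: F0 acks idx 2 -> match: F0=2 F1=0; commitIndex=2
Op 4: F0 acks idx 2 -> match: F0=2 F1=0; commitIndex=2
Op 5: F0 acks idx 2 -> match: F0=2 F1=0; commitIndex=2
Op 6: append 1 -> log_len=3
Op 7: append 3 -> log_len=6
Op 8: F0 acks idx 2 -> match: F0=2 F1=0; commitIndex=2
Op 9: append 1 -> log_len=7
Op 10: F1 acks idx 1 -> match: F0=2 F1=1; commitIndex=2
Op 11: F1 acks idx 7 -> match: F0=2 F1=7; commitIndex=7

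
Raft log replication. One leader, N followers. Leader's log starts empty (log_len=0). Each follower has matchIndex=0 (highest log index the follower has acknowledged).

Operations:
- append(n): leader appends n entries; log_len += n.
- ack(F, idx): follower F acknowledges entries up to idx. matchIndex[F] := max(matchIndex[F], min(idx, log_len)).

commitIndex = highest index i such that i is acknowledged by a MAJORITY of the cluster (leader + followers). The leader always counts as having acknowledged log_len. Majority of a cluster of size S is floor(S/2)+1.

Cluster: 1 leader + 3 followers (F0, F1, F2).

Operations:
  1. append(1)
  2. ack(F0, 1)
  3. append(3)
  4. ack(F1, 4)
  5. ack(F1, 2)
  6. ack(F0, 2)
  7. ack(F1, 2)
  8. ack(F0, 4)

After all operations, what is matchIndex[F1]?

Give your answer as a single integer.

Op 1: append 1 -> log_len=1
Op 2: F0 acks idx 1 -> match: F0=1 F1=0 F2=0; commitIndex=0
Op 3: append 3 -> log_len=4
Op 4: F1 acks idx 4 -> match: F0=1 F1=4 F2=0; commitIndex=1
Op 5: F1 acks idx 2 -> match: F0=1 F1=4 F2=0; commitIndex=1
Op 6: F0 acks idx 2 -> match: F0=2 F1=4 F2=0; commitIndex=2
Op 7: F1 acks idx 2 -> match: F0=2 F1=4 F2=0; commitIndex=2
Op 8: F0 acks idx 4 -> match: F0=4 F1=4 F2=0; commitIndex=4

Answer: 4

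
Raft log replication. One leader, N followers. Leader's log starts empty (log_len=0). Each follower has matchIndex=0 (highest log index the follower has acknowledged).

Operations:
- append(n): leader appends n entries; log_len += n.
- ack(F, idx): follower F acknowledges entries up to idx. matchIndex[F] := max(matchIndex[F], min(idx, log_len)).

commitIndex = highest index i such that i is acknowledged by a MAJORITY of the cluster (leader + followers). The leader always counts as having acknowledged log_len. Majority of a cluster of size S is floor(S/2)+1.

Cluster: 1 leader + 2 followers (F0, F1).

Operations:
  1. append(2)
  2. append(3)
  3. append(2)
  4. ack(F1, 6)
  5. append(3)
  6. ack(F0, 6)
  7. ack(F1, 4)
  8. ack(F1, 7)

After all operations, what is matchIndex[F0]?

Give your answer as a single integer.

Op 1: append 2 -> log_len=2
Op 2: append 3 -> log_len=5
Op 3: append 2 -> log_len=7
Op 4: F1 acks idx 6 -> match: F0=0 F1=6; commitIndex=6
Op 5: append 3 -> log_len=10
Op 6: F0 acks idx 6 -> match: F0=6 F1=6; commitIndex=6
Op 7: F1 acks idx 4 -> match: F0=6 F1=6; commitIndex=6
Op 8: F1 acks idx 7 -> match: F0=6 F1=7; commitIndex=7

Answer: 6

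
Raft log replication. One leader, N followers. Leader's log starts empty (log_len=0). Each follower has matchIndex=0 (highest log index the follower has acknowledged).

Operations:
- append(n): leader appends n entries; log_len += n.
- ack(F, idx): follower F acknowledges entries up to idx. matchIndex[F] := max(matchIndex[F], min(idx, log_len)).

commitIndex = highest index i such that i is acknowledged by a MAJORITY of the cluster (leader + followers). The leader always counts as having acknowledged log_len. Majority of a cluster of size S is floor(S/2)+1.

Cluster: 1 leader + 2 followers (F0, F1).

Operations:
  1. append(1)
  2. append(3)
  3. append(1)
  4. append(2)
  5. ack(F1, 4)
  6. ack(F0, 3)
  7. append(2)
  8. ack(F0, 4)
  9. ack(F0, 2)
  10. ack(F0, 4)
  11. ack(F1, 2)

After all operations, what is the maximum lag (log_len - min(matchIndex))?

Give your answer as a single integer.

Op 1: append 1 -> log_len=1
Op 2: append 3 -> log_len=4
Op 3: append 1 -> log_len=5
Op 4: append 2 -> log_len=7
Op 5: F1 acks idx 4 -> match: F0=0 F1=4; commitIndex=4
Op 6: F0 acks idx 3 -> match: F0=3 F1=4; commitIndex=4
Op 7: append 2 -> log_len=9
Op 8: F0 acks idx 4 -> match: F0=4 F1=4; commitIndex=4
Op 9: F0 acks idx 2 -> match: F0=4 F1=4; commitIndex=4
Op 10: F0 acks idx 4 -> match: F0=4 F1=4; commitIndex=4
Op 11: F1 acks idx 2 -> match: F0=4 F1=4; commitIndex=4

Answer: 5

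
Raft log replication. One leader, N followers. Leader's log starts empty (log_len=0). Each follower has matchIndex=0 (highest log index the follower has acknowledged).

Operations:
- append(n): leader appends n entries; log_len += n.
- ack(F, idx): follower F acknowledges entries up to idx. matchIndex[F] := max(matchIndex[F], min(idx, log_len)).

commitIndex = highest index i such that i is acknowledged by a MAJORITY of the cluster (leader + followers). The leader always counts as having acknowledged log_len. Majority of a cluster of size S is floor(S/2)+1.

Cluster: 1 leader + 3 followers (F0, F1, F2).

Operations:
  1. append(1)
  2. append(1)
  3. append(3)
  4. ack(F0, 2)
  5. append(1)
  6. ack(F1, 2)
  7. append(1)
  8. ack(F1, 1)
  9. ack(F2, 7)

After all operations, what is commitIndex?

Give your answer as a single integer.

Op 1: append 1 -> log_len=1
Op 2: append 1 -> log_len=2
Op 3: append 3 -> log_len=5
Op 4: F0 acks idx 2 -> match: F0=2 F1=0 F2=0; commitIndex=0
Op 5: append 1 -> log_len=6
Op 6: F1 acks idx 2 -> match: F0=2 F1=2 F2=0; commitIndex=2
Op 7: append 1 -> log_len=7
Op 8: F1 acks idx 1 -> match: F0=2 F1=2 F2=0; commitIndex=2
Op 9: F2 acks idx 7 -> match: F0=2 F1=2 F2=7; commitIndex=2

Answer: 2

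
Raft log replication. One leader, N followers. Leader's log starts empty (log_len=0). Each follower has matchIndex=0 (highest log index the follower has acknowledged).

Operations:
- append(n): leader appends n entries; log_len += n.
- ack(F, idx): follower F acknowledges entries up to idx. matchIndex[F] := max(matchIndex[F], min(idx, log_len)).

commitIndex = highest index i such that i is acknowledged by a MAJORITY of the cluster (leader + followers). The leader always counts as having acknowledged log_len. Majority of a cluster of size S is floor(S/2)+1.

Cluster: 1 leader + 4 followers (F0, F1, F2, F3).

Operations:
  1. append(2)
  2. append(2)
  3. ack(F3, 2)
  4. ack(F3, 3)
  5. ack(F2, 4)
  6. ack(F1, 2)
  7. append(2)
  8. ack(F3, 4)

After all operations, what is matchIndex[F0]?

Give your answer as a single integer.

Op 1: append 2 -> log_len=2
Op 2: append 2 -> log_len=4
Op 3: F3 acks idx 2 -> match: F0=0 F1=0 F2=0 F3=2; commitIndex=0
Op 4: F3 acks idx 3 -> match: F0=0 F1=0 F2=0 F3=3; commitIndex=0
Op 5: F2 acks idx 4 -> match: F0=0 F1=0 F2=4 F3=3; commitIndex=3
Op 6: F1 acks idx 2 -> match: F0=0 F1=2 F2=4 F3=3; commitIndex=3
Op 7: append 2 -> log_len=6
Op 8: F3 acks idx 4 -> match: F0=0 F1=2 F2=4 F3=4; commitIndex=4

Answer: 0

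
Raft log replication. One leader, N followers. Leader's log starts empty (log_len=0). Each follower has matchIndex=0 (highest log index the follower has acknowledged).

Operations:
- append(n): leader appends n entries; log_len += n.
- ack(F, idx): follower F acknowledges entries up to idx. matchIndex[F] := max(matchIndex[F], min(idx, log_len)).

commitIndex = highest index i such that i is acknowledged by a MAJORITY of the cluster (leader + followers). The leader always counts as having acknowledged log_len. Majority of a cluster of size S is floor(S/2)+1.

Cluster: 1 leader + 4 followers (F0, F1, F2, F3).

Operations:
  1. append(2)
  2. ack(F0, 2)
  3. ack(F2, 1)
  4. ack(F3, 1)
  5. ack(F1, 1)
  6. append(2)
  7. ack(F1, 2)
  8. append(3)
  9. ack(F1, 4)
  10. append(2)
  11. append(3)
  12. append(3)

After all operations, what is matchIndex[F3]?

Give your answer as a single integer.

Op 1: append 2 -> log_len=2
Op 2: F0 acks idx 2 -> match: F0=2 F1=0 F2=0 F3=0; commitIndex=0
Op 3: F2 acks idx 1 -> match: F0=2 F1=0 F2=1 F3=0; commitIndex=1
Op 4: F3 acks idx 1 -> match: F0=2 F1=0 F2=1 F3=1; commitIndex=1
Op 5: F1 acks idx 1 -> match: F0=2 F1=1 F2=1 F3=1; commitIndex=1
Op 6: append 2 -> log_len=4
Op 7: F1 acks idx 2 -> match: F0=2 F1=2 F2=1 F3=1; commitIndex=2
Op 8: append 3 -> log_len=7
Op 9: F1 acks idx 4 -> match: F0=2 F1=4 F2=1 F3=1; commitIndex=2
Op 10: append 2 -> log_len=9
Op 11: append 3 -> log_len=12
Op 12: append 3 -> log_len=15

Answer: 1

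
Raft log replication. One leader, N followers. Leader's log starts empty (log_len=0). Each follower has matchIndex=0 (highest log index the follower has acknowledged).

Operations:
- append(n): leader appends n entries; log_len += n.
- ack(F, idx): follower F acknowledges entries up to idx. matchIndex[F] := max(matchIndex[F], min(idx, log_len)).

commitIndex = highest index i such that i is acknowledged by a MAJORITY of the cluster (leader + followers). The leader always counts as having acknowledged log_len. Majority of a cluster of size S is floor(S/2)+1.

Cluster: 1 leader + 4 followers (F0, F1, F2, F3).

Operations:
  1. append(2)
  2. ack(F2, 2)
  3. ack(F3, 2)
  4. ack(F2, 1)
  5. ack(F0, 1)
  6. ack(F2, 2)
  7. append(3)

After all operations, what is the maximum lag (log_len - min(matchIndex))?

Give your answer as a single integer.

Answer: 5

Derivation:
Op 1: append 2 -> log_len=2
Op 2: F2 acks idx 2 -> match: F0=0 F1=0 F2=2 F3=0; commitIndex=0
Op 3: F3 acks idx 2 -> match: F0=0 F1=0 F2=2 F3=2; commitIndex=2
Op 4: F2 acks idx 1 -> match: F0=0 F1=0 F2=2 F3=2; commitIndex=2
Op 5: F0 acks idx 1 -> match: F0=1 F1=0 F2=2 F3=2; commitIndex=2
Op 6: F2 acks idx 2 -> match: F0=1 F1=0 F2=2 F3=2; commitIndex=2
Op 7: append 3 -> log_len=5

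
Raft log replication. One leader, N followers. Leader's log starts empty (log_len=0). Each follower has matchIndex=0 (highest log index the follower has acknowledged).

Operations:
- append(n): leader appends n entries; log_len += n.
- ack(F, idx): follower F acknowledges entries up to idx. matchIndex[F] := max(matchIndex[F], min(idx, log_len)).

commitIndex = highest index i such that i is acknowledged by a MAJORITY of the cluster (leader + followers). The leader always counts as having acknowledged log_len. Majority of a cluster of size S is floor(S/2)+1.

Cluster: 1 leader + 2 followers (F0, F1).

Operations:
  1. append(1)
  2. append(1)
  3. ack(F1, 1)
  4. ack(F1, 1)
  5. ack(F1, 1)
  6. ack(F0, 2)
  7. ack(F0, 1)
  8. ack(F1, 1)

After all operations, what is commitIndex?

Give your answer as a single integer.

Op 1: append 1 -> log_len=1
Op 2: append 1 -> log_len=2
Op 3: F1 acks idx 1 -> match: F0=0 F1=1; commitIndex=1
Op 4: F1 acks idx 1 -> match: F0=0 F1=1; commitIndex=1
Op 5: F1 acks idx 1 -> match: F0=0 F1=1; commitIndex=1
Op 6: F0 acks idx 2 -> match: F0=2 F1=1; commitIndex=2
Op 7: F0 acks idx 1 -> match: F0=2 F1=1; commitIndex=2
Op 8: F1 acks idx 1 -> match: F0=2 F1=1; commitIndex=2

Answer: 2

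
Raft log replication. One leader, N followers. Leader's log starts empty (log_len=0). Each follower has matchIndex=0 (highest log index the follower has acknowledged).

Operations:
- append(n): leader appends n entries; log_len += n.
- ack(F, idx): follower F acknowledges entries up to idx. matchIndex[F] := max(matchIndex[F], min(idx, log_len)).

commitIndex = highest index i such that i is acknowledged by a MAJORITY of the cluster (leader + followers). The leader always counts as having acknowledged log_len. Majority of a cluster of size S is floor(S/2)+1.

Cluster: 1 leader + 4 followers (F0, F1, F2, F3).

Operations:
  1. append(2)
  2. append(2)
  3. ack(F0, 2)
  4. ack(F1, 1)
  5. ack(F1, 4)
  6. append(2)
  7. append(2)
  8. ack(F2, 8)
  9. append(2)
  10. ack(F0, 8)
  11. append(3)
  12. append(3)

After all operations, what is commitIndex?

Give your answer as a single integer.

Answer: 8

Derivation:
Op 1: append 2 -> log_len=2
Op 2: append 2 -> log_len=4
Op 3: F0 acks idx 2 -> match: F0=2 F1=0 F2=0 F3=0; commitIndex=0
Op 4: F1 acks idx 1 -> match: F0=2 F1=1 F2=0 F3=0; commitIndex=1
Op 5: F1 acks idx 4 -> match: F0=2 F1=4 F2=0 F3=0; commitIndex=2
Op 6: append 2 -> log_len=6
Op 7: append 2 -> log_len=8
Op 8: F2 acks idx 8 -> match: F0=2 F1=4 F2=8 F3=0; commitIndex=4
Op 9: append 2 -> log_len=10
Op 10: F0 acks idx 8 -> match: F0=8 F1=4 F2=8 F3=0; commitIndex=8
Op 11: append 3 -> log_len=13
Op 12: append 3 -> log_len=16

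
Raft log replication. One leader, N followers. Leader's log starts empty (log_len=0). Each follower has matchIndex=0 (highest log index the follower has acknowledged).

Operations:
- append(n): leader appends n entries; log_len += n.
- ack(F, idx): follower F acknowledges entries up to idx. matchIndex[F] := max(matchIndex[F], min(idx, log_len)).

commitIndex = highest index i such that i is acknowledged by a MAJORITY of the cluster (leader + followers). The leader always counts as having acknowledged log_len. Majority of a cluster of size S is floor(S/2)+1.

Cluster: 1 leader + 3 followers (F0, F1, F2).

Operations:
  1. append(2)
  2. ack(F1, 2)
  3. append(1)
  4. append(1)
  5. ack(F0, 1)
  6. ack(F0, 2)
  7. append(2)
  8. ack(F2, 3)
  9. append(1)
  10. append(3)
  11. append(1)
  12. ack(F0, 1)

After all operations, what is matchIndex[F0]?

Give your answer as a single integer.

Op 1: append 2 -> log_len=2
Op 2: F1 acks idx 2 -> match: F0=0 F1=2 F2=0; commitIndex=0
Op 3: append 1 -> log_len=3
Op 4: append 1 -> log_len=4
Op 5: F0 acks idx 1 -> match: F0=1 F1=2 F2=0; commitIndex=1
Op 6: F0 acks idx 2 -> match: F0=2 F1=2 F2=0; commitIndex=2
Op 7: append 2 -> log_len=6
Op 8: F2 acks idx 3 -> match: F0=2 F1=2 F2=3; commitIndex=2
Op 9: append 1 -> log_len=7
Op 10: append 3 -> log_len=10
Op 11: append 1 -> log_len=11
Op 12: F0 acks idx 1 -> match: F0=2 F1=2 F2=3; commitIndex=2

Answer: 2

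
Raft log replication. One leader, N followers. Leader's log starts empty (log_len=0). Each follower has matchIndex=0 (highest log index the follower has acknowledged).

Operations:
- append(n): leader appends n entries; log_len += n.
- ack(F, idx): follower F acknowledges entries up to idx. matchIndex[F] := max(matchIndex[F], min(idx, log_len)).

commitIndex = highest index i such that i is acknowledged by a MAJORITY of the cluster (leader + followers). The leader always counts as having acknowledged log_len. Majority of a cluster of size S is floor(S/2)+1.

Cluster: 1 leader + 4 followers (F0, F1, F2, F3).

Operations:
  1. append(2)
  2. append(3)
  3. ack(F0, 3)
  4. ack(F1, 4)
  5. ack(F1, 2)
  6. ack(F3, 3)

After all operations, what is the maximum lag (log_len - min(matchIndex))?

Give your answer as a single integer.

Op 1: append 2 -> log_len=2
Op 2: append 3 -> log_len=5
Op 3: F0 acks idx 3 -> match: F0=3 F1=0 F2=0 F3=0; commitIndex=0
Op 4: F1 acks idx 4 -> match: F0=3 F1=4 F2=0 F3=0; commitIndex=3
Op 5: F1 acks idx 2 -> match: F0=3 F1=4 F2=0 F3=0; commitIndex=3
Op 6: F3 acks idx 3 -> match: F0=3 F1=4 F2=0 F3=3; commitIndex=3

Answer: 5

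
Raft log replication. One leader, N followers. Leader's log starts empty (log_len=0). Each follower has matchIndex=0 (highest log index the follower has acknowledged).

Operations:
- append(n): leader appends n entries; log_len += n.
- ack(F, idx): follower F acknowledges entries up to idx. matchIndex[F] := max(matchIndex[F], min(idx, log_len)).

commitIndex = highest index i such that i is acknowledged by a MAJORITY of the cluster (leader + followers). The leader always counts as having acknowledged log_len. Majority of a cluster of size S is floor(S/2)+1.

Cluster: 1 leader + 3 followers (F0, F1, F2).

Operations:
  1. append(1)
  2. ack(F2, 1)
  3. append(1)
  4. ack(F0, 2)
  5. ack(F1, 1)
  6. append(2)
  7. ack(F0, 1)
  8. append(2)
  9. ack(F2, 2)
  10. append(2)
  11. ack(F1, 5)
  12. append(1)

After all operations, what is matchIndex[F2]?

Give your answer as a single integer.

Answer: 2

Derivation:
Op 1: append 1 -> log_len=1
Op 2: F2 acks idx 1 -> match: F0=0 F1=0 F2=1; commitIndex=0
Op 3: append 1 -> log_len=2
Op 4: F0 acks idx 2 -> match: F0=2 F1=0 F2=1; commitIndex=1
Op 5: F1 acks idx 1 -> match: F0=2 F1=1 F2=1; commitIndex=1
Op 6: append 2 -> log_len=4
Op 7: F0 acks idx 1 -> match: F0=2 F1=1 F2=1; commitIndex=1
Op 8: append 2 -> log_len=6
Op 9: F2 acks idx 2 -> match: F0=2 F1=1 F2=2; commitIndex=2
Op 10: append 2 -> log_len=8
Op 11: F1 acks idx 5 -> match: F0=2 F1=5 F2=2; commitIndex=2
Op 12: append 1 -> log_len=9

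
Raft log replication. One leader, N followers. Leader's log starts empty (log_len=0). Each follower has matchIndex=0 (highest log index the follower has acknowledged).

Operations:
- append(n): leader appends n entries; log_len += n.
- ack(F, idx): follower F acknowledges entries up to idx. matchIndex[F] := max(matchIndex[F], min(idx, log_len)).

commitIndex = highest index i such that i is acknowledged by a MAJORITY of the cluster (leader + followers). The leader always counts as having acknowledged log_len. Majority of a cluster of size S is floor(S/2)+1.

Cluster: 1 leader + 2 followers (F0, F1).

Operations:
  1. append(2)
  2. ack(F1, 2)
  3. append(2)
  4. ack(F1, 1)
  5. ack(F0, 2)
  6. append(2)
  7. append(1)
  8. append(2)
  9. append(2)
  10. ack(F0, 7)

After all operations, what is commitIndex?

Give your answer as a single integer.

Op 1: append 2 -> log_len=2
Op 2: F1 acks idx 2 -> match: F0=0 F1=2; commitIndex=2
Op 3: append 2 -> log_len=4
Op 4: F1 acks idx 1 -> match: F0=0 F1=2; commitIndex=2
Op 5: F0 acks idx 2 -> match: F0=2 F1=2; commitIndex=2
Op 6: append 2 -> log_len=6
Op 7: append 1 -> log_len=7
Op 8: append 2 -> log_len=9
Op 9: append 2 -> log_len=11
Op 10: F0 acks idx 7 -> match: F0=7 F1=2; commitIndex=7

Answer: 7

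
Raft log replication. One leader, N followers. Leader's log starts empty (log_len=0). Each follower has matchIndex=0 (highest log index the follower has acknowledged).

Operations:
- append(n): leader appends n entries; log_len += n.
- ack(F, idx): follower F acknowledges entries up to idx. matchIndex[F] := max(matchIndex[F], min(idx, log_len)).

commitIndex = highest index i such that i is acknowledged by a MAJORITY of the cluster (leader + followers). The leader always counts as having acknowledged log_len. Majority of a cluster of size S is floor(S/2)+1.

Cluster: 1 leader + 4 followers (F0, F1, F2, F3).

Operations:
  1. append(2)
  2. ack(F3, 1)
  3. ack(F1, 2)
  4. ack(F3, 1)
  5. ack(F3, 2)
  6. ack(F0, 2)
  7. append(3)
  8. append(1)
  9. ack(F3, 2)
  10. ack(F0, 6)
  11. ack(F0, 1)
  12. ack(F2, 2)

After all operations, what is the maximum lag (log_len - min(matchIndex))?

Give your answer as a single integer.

Answer: 4

Derivation:
Op 1: append 2 -> log_len=2
Op 2: F3 acks idx 1 -> match: F0=0 F1=0 F2=0 F3=1; commitIndex=0
Op 3: F1 acks idx 2 -> match: F0=0 F1=2 F2=0 F3=1; commitIndex=1
Op 4: F3 acks idx 1 -> match: F0=0 F1=2 F2=0 F3=1; commitIndex=1
Op 5: F3 acks idx 2 -> match: F0=0 F1=2 F2=0 F3=2; commitIndex=2
Op 6: F0 acks idx 2 -> match: F0=2 F1=2 F2=0 F3=2; commitIndex=2
Op 7: append 3 -> log_len=5
Op 8: append 1 -> log_len=6
Op 9: F3 acks idx 2 -> match: F0=2 F1=2 F2=0 F3=2; commitIndex=2
Op 10: F0 acks idx 6 -> match: F0=6 F1=2 F2=0 F3=2; commitIndex=2
Op 11: F0 acks idx 1 -> match: F0=6 F1=2 F2=0 F3=2; commitIndex=2
Op 12: F2 acks idx 2 -> match: F0=6 F1=2 F2=2 F3=2; commitIndex=2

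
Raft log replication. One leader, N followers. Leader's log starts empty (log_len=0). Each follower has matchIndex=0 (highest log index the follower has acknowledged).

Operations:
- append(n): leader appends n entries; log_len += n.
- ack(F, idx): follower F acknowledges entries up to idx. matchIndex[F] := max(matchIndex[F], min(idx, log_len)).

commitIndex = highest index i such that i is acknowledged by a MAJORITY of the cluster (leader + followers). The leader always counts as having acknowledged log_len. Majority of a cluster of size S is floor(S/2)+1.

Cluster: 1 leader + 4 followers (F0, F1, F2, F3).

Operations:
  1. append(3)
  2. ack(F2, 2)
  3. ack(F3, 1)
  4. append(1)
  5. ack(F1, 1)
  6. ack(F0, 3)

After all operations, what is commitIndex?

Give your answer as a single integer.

Op 1: append 3 -> log_len=3
Op 2: F2 acks idx 2 -> match: F0=0 F1=0 F2=2 F3=0; commitIndex=0
Op 3: F3 acks idx 1 -> match: F0=0 F1=0 F2=2 F3=1; commitIndex=1
Op 4: append 1 -> log_len=4
Op 5: F1 acks idx 1 -> match: F0=0 F1=1 F2=2 F3=1; commitIndex=1
Op 6: F0 acks idx 3 -> match: F0=3 F1=1 F2=2 F3=1; commitIndex=2

Answer: 2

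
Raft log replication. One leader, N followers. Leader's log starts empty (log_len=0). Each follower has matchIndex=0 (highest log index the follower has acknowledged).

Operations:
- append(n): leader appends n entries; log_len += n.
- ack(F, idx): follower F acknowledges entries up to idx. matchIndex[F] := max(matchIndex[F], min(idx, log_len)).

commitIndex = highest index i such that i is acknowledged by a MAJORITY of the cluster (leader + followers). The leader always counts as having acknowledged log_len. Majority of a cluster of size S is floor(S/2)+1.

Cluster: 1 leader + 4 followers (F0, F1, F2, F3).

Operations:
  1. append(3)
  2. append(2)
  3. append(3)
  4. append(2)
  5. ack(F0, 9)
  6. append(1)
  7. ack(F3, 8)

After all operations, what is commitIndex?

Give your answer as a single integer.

Answer: 8

Derivation:
Op 1: append 3 -> log_len=3
Op 2: append 2 -> log_len=5
Op 3: append 3 -> log_len=8
Op 4: append 2 -> log_len=10
Op 5: F0 acks idx 9 -> match: F0=9 F1=0 F2=0 F3=0; commitIndex=0
Op 6: append 1 -> log_len=11
Op 7: F3 acks idx 8 -> match: F0=9 F1=0 F2=0 F3=8; commitIndex=8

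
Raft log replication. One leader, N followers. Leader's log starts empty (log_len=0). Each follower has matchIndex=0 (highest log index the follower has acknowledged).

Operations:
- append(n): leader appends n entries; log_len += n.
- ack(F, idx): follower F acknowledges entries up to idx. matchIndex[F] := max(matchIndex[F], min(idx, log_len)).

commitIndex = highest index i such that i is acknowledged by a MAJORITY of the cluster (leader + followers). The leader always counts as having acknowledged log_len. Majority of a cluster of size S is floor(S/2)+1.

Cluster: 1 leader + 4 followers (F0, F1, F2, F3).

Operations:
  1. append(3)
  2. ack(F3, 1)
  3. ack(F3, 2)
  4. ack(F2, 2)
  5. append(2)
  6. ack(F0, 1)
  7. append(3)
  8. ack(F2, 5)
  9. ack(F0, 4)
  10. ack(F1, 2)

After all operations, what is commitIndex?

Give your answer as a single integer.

Op 1: append 3 -> log_len=3
Op 2: F3 acks idx 1 -> match: F0=0 F1=0 F2=0 F3=1; commitIndex=0
Op 3: F3 acks idx 2 -> match: F0=0 F1=0 F2=0 F3=2; commitIndex=0
Op 4: F2 acks idx 2 -> match: F0=0 F1=0 F2=2 F3=2; commitIndex=2
Op 5: append 2 -> log_len=5
Op 6: F0 acks idx 1 -> match: F0=1 F1=0 F2=2 F3=2; commitIndex=2
Op 7: append 3 -> log_len=8
Op 8: F2 acks idx 5 -> match: F0=1 F1=0 F2=5 F3=2; commitIndex=2
Op 9: F0 acks idx 4 -> match: F0=4 F1=0 F2=5 F3=2; commitIndex=4
Op 10: F1 acks idx 2 -> match: F0=4 F1=2 F2=5 F3=2; commitIndex=4

Answer: 4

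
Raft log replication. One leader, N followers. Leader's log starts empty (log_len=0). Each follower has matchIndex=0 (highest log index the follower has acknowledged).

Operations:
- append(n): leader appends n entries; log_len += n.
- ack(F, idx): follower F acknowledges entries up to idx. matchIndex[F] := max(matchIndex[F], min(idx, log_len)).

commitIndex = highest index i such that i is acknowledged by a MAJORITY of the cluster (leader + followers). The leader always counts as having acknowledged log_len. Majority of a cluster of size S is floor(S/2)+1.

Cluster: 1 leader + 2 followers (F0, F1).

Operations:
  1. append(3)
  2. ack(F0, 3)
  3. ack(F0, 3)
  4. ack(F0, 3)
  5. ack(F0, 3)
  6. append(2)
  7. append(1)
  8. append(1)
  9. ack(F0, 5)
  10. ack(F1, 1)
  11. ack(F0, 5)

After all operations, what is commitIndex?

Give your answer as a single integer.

Answer: 5

Derivation:
Op 1: append 3 -> log_len=3
Op 2: F0 acks idx 3 -> match: F0=3 F1=0; commitIndex=3
Op 3: F0 acks idx 3 -> match: F0=3 F1=0; commitIndex=3
Op 4: F0 acks idx 3 -> match: F0=3 F1=0; commitIndex=3
Op 5: F0 acks idx 3 -> match: F0=3 F1=0; commitIndex=3
Op 6: append 2 -> log_len=5
Op 7: append 1 -> log_len=6
Op 8: append 1 -> log_len=7
Op 9: F0 acks idx 5 -> match: F0=5 F1=0; commitIndex=5
Op 10: F1 acks idx 1 -> match: F0=5 F1=1; commitIndex=5
Op 11: F0 acks idx 5 -> match: F0=5 F1=1; commitIndex=5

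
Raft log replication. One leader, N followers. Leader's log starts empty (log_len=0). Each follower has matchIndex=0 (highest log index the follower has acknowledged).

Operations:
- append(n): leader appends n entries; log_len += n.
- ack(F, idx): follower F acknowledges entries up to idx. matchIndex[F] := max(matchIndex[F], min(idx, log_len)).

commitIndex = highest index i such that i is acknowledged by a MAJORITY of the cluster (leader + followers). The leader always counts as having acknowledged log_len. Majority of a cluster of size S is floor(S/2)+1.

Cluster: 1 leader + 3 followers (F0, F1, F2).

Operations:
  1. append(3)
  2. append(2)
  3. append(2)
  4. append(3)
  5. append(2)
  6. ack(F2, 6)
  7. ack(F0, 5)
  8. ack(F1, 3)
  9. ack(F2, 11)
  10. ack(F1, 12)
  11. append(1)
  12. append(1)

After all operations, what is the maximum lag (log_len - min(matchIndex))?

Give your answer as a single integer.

Answer: 9

Derivation:
Op 1: append 3 -> log_len=3
Op 2: append 2 -> log_len=5
Op 3: append 2 -> log_len=7
Op 4: append 3 -> log_len=10
Op 5: append 2 -> log_len=12
Op 6: F2 acks idx 6 -> match: F0=0 F1=0 F2=6; commitIndex=0
Op 7: F0 acks idx 5 -> match: F0=5 F1=0 F2=6; commitIndex=5
Op 8: F1 acks idx 3 -> match: F0=5 F1=3 F2=6; commitIndex=5
Op 9: F2 acks idx 11 -> match: F0=5 F1=3 F2=11; commitIndex=5
Op 10: F1 acks idx 12 -> match: F0=5 F1=12 F2=11; commitIndex=11
Op 11: append 1 -> log_len=13
Op 12: append 1 -> log_len=14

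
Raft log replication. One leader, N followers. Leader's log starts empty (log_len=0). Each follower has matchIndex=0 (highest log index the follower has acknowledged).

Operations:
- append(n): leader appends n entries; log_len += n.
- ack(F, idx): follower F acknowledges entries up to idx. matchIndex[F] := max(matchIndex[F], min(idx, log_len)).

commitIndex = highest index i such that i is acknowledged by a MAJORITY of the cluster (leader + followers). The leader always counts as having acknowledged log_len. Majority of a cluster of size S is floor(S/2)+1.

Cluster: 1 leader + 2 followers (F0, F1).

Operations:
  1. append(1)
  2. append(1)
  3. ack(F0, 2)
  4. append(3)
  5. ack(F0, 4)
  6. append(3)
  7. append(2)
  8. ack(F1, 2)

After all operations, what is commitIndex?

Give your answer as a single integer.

Answer: 4

Derivation:
Op 1: append 1 -> log_len=1
Op 2: append 1 -> log_len=2
Op 3: F0 acks idx 2 -> match: F0=2 F1=0; commitIndex=2
Op 4: append 3 -> log_len=5
Op 5: F0 acks idx 4 -> match: F0=4 F1=0; commitIndex=4
Op 6: append 3 -> log_len=8
Op 7: append 2 -> log_len=10
Op 8: F1 acks idx 2 -> match: F0=4 F1=2; commitIndex=4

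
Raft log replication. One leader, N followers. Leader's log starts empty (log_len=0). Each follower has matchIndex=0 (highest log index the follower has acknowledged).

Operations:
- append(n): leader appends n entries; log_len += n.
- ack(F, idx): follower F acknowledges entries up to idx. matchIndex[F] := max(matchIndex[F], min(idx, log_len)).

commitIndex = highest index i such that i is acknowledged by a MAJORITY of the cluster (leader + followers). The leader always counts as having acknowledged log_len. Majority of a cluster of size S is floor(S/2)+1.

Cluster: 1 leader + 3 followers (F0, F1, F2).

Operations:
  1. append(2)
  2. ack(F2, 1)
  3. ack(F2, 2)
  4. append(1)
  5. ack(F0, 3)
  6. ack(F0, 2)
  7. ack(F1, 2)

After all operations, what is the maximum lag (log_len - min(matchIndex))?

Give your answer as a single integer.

Op 1: append 2 -> log_len=2
Op 2: F2 acks idx 1 -> match: F0=0 F1=0 F2=1; commitIndex=0
Op 3: F2 acks idx 2 -> match: F0=0 F1=0 F2=2; commitIndex=0
Op 4: append 1 -> log_len=3
Op 5: F0 acks idx 3 -> match: F0=3 F1=0 F2=2; commitIndex=2
Op 6: F0 acks idx 2 -> match: F0=3 F1=0 F2=2; commitIndex=2
Op 7: F1 acks idx 2 -> match: F0=3 F1=2 F2=2; commitIndex=2

Answer: 1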